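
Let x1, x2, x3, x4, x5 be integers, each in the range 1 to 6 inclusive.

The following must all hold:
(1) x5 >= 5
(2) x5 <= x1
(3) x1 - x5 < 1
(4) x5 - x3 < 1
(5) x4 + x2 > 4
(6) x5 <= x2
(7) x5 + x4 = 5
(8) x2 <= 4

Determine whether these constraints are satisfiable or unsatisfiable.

Unsatisfiable

From constraint 1: x5 ≥ 5. From constraints 6 and 8: x5 ≤ x2 and x2 ≤ 4, so x5 ≤ 4. But 4 < 5, so no value of x5 works.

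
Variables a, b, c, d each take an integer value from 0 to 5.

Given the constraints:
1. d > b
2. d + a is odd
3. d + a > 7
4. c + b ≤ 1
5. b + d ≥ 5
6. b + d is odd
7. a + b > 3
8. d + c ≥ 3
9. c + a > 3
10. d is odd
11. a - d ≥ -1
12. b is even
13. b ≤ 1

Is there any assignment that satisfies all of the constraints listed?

Setting (a, b, c, d) = (4, 0, 0, 5) satisfies everything: constraint 3: d + a = 9; constraint 4: c + b = 0; constraint 5: b + d = 5, and the others follow.

Satisfiable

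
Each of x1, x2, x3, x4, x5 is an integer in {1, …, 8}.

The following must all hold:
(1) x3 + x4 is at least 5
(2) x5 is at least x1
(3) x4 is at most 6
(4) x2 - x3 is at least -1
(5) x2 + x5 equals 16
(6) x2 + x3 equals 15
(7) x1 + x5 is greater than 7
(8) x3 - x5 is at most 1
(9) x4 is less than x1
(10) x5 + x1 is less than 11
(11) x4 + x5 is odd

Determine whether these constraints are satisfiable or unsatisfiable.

Setting (x1, x2, x3, x4, x5) = (2, 8, 7, 1, 8) satisfies everything: constraint 1: x3 + x4 = 8; constraint 4: x2 - x3 = 1, and the others follow.

Satisfiable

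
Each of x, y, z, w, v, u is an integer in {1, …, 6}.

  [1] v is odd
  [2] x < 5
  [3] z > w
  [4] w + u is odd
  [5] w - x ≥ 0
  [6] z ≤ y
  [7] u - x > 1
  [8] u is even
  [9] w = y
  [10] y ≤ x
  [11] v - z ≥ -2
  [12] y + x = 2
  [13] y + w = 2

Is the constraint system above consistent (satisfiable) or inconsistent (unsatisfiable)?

Constraints 3, 5, 6, and 10 give z ≤ y, y ≤ x, x ≤ w, w < z. Chaining: z ≤ y ≤ x ≤ w < z, which forces z < z — impossible.

Unsatisfiable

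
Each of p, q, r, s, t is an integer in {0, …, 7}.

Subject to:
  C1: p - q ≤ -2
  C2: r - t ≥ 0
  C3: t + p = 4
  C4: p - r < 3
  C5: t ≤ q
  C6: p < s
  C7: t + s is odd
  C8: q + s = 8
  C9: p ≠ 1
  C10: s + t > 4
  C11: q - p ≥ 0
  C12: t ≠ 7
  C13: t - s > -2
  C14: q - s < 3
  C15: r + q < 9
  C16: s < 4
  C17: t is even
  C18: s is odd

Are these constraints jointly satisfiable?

Satisfiable

Try p = 2, q = 5, r = 2, s = 3, t = 2.
Check constraint 1: p - q = -3; constraint 2: r - t = 0. The remaining constraints are straightforward to verify.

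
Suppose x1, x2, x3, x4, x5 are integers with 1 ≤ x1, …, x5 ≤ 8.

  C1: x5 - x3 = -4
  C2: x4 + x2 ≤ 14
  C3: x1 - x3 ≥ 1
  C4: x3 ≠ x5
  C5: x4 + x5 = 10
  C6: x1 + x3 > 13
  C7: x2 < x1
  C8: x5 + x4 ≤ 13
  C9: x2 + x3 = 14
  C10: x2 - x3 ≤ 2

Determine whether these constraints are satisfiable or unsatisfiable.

Satisfiable

Try x1 = 8, x2 = 7, x3 = 7, x4 = 7, x5 = 3.
Check constraint 1: x5 - x3 = -4; constraint 2: x4 + x2 = 14; constraint 3: x1 - x3 = 1. The remaining constraints are straightforward to verify.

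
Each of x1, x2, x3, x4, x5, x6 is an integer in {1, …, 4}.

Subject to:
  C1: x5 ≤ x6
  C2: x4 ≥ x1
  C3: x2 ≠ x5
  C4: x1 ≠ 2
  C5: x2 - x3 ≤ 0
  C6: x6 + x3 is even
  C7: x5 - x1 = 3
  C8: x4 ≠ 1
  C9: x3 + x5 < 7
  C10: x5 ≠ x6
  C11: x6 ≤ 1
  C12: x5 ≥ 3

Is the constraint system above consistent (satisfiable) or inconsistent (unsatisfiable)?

Unsatisfiable

From constraints 1 and 12: x6 ≥ x5 and x5 ≥ 3, so x6 ≥ 3. From constraint 11: x6 ≤ 1. But 1 < 3, so no value of x6 works.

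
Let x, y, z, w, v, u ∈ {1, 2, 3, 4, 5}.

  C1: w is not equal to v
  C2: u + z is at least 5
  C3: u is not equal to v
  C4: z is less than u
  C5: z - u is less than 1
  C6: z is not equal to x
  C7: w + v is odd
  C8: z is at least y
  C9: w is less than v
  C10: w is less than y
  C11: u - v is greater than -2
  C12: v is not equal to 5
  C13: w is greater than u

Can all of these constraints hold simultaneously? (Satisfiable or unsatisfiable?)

Unsatisfiable

Constraints 4, 8, 10, and 13 give w < y, y ≤ z, z < u, u < w. Chaining: w < y ≤ z < u < w, which forces w < w — impossible.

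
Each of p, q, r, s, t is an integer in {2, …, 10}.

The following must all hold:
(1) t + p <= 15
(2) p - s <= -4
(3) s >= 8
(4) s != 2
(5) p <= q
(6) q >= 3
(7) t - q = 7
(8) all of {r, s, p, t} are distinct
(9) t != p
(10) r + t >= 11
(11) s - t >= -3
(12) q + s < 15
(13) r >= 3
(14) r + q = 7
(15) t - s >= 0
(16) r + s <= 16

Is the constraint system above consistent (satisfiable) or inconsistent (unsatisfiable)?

Try p = 3, q = 3, r = 4, s = 9, t = 10.
Check constraint 1: t + p = 13; constraint 2: p - s = -6; constraint 7: t - q = 7. The remaining constraints are straightforward to verify.

Satisfiable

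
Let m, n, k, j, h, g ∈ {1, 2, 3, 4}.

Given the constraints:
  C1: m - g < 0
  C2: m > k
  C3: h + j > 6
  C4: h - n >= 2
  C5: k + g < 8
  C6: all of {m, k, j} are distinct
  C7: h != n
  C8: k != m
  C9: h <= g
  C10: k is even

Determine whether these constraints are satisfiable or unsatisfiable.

Setting (m, n, k, j, h, g) = (3, 1, 2, 4, 4, 4) satisfies everything: constraint 1: m - g = -1; constraint 3: h + j = 8; constraint 4: h - n = 3, and the others follow.

Satisfiable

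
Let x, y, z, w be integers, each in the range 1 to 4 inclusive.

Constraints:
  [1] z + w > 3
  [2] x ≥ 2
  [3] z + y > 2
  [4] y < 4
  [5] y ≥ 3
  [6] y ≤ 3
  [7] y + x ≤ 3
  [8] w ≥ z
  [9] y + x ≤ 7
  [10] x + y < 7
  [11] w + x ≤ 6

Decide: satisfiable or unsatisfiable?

Unsatisfiable

From constraint 5: y ≥ 3. From constraint 2: x ≥ 2. Hence y + x ≥ 5. But constraint 7 requires y + x ≤ 3, and 3 < 5. Contradiction.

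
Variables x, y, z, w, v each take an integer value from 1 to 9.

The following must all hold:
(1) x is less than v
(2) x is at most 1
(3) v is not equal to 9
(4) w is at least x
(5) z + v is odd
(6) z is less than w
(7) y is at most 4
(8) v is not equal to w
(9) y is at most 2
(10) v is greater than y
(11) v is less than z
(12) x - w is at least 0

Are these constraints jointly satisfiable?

Unsatisfiable

Constraints 1, 6, 11, and 12 give x < v, v < z, z < w, w ≤ x. Chaining: x < v < z < w ≤ x, which forces x < x — impossible.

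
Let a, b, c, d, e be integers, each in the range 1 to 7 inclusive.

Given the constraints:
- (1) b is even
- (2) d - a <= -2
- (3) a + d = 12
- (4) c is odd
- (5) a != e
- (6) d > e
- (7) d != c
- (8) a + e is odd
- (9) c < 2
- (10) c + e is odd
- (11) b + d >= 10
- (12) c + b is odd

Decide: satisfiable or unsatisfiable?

The assignment a = 7, b = 6, c = 1, d = 5, e = 2 works:
  constraint 2 holds since d - a = -2.
  constraint 3 holds since a + d = 12.
  constraint 11 holds since b + d = 11.
The rest check out directly.

Satisfiable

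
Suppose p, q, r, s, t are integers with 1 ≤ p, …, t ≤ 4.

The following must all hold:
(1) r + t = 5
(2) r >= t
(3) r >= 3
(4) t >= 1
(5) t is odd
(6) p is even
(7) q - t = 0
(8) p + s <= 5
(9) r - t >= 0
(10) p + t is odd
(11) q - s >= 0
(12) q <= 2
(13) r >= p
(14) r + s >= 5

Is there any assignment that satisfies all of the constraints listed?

Try p = 2, q = 1, r = 4, s = 1, t = 1.
Check constraint 1: r + t = 5; constraint 7: q - t = 0. The remaining constraints are straightforward to verify.

Satisfiable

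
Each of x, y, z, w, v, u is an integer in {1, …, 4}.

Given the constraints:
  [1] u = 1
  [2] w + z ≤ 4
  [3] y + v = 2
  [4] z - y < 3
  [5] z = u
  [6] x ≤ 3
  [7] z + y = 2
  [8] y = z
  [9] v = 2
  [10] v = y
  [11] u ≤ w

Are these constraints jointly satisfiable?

Unsatisfiable

Constraint 9 fixes v = 2 and constraint 1 fixes u = 1. Constraints 5, 8, and 10 give v = y = z = u, so v = u. But 2 ≠ 1 — contradiction.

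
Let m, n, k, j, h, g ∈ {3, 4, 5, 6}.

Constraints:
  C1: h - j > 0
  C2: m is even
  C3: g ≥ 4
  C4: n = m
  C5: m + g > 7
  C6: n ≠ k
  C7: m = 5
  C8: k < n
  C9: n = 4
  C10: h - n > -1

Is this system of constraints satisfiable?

Unsatisfiable

Constraint 9 fixes n = 4 and constraint 7 fixes m = 5, but constraint 4 requires n = m. Since 4 ≠ 5, contradiction.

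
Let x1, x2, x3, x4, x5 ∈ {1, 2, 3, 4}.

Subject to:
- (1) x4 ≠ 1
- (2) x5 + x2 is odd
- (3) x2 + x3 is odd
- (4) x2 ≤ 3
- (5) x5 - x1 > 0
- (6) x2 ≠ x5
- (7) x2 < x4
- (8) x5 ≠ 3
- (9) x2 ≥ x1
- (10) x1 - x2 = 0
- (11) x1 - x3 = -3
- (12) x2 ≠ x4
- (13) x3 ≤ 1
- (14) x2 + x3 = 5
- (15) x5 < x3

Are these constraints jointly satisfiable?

Unsatisfiable

From constraint 4: x2 ≤ 3. From constraint 13: x3 ≤ 1. Hence x2 + x3 ≤ 4. But constraint 14 requires x2 + x3 = 5, and 5 > 4. Contradiction.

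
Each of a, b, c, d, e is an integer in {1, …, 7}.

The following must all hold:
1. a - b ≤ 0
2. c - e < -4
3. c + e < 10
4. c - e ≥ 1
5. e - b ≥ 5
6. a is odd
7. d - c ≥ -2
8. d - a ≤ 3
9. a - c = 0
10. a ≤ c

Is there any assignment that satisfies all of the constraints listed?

Constraints 1, 4, 5, 7, and 8 give e − b ≥ 5, b − a ≥ 0, a − d ≥ -3, d − c ≥ -2, c − e ≥ 1.
Adding all 5 inequalities: the left sides telescope to 0, and the right sides sum to 5 + 0 + (-3) + (-2) + 1 = 1. So 0 ≥ 1, which is false.

Unsatisfiable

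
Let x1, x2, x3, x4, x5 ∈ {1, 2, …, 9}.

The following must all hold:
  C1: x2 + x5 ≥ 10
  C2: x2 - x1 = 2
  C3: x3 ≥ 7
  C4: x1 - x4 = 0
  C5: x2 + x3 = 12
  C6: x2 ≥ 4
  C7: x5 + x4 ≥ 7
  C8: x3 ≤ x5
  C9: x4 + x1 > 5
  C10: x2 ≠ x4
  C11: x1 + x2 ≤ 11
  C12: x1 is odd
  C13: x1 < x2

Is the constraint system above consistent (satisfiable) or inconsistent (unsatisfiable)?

Setting (x1, x2, x3, x4, x5) = (3, 5, 7, 3, 7) satisfies everything: constraint 1: x2 + x5 = 12; constraint 2: x2 - x1 = 2; constraint 4: x1 - x4 = 0, and the others follow.

Satisfiable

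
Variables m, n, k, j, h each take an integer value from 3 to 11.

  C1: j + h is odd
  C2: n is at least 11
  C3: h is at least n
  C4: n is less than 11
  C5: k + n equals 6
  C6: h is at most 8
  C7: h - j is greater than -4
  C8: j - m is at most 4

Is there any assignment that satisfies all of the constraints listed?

From constraints 2 and 3: h ≥ n and n ≥ 11, so h ≥ 11. From constraint 6: h ≤ 8. But 8 < 11, so no value of h works.

Unsatisfiable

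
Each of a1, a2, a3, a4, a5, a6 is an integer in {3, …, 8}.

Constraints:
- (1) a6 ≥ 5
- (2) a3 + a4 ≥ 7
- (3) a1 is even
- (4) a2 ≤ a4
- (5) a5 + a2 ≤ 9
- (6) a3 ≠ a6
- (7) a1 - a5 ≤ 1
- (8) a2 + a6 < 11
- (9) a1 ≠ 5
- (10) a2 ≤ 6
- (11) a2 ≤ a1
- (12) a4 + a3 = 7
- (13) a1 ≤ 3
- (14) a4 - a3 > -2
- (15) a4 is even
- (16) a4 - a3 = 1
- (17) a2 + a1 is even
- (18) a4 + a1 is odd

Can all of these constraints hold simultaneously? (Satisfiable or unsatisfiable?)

Unsatisfiable

Constraint 15 makes a4 even and constraint 3 makes a1 even, so a4 + a1 must be even. Constraint 18 says a4 + a1 is odd — contradiction.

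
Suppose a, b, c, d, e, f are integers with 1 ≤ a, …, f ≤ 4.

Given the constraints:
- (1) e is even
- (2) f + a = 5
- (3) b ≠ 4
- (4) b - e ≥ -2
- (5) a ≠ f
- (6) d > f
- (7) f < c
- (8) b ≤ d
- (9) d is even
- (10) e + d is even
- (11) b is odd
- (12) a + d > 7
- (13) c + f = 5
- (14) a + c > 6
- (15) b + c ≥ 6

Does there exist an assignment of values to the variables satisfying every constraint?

Try a = 4, b = 3, c = 4, d = 4, e = 4, f = 1.
Check constraint 2: f + a = 5; constraint 4: b - e = -1; constraint 12: a + d = 8. The remaining constraints are straightforward to verify.

Satisfiable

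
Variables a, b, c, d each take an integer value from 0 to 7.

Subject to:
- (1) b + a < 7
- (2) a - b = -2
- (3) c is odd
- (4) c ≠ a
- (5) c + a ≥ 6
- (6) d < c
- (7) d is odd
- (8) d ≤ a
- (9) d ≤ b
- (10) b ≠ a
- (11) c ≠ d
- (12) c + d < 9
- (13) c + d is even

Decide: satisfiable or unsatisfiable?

Satisfiable

One satisfying assignment is a = 1, b = 3, c = 7, d = 1.
For the less obvious constraints — constraint 1: b + a = 4; constraint 2: a - b = -2; constraint 5: c + a = 8 — and the others hold by inspection.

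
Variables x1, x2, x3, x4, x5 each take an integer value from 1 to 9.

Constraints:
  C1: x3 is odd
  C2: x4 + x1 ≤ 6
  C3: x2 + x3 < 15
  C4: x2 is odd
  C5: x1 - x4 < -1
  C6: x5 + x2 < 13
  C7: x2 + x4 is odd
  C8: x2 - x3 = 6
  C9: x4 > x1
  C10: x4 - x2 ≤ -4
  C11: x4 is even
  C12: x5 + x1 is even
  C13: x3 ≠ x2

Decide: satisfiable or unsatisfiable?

Satisfiable

Try x1 = 2, x2 = 9, x3 = 3, x4 = 4, x5 = 2.
Check constraint 2: x4 + x1 = 6; constraint 3: x2 + x3 = 12. The remaining constraints are straightforward to verify.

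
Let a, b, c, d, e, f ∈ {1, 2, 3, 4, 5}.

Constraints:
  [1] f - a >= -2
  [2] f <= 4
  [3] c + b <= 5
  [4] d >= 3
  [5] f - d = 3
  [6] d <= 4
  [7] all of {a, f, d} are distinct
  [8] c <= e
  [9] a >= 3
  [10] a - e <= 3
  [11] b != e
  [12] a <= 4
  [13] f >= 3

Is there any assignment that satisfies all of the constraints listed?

Constraints 2, 4, 6, 9, 12, and 13 confine each of a, f, d to the 2 values {3, 4}.
Constraint 7 requires all 3 of them to be distinct, but only 2 values are available — impossible by the pigeonhole principle.

Unsatisfiable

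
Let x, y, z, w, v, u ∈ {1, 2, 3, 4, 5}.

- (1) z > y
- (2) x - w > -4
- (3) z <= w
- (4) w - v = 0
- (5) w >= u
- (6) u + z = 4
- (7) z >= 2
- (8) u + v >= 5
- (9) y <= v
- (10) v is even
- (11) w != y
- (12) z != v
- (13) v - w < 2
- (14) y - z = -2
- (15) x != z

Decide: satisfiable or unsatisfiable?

Satisfiable

One satisfying assignment is x = 1, y = 1, z = 3, w = 4, v = 4, u = 1.
For the less obvious constraints — constraint 2: x - w = -3; constraint 4: w - v = 0; constraint 6: u + z = 4 — and the others hold by inspection.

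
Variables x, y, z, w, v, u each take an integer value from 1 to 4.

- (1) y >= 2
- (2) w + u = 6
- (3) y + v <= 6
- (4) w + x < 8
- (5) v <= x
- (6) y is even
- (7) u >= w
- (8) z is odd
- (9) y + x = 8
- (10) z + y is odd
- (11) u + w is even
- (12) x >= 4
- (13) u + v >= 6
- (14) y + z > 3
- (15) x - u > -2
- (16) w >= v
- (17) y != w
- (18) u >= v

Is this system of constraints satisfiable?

Satisfiable

The assignment x = 4, y = 4, z = 1, w = 2, v = 2, u = 4 works:
  constraint 2 holds since w + u = 6.
  constraint 3 holds since y + v = 6.
The rest check out directly.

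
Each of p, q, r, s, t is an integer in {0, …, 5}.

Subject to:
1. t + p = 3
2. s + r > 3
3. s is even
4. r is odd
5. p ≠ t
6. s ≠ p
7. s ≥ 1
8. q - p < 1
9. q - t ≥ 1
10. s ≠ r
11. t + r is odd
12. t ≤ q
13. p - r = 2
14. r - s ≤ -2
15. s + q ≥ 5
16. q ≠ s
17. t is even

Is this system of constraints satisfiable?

Take p = 3, q = 3, r = 1, s = 4, t = 0. Then constraint 1: t + p = 3; constraint 2: s + r = 5, and every other listed constraint is also met.

Satisfiable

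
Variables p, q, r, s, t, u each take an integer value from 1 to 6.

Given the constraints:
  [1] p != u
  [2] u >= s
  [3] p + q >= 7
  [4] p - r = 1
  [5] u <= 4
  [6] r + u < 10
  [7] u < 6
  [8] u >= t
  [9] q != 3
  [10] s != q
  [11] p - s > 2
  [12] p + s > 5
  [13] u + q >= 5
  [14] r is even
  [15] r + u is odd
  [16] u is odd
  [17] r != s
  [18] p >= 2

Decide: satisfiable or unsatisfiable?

Satisfiable

Setting (p, q, r, s, t, u) = (5, 4, 4, 2, 3, 3) satisfies everything: constraint 3: p + q = 9; constraint 4: p - r = 1, and the others follow.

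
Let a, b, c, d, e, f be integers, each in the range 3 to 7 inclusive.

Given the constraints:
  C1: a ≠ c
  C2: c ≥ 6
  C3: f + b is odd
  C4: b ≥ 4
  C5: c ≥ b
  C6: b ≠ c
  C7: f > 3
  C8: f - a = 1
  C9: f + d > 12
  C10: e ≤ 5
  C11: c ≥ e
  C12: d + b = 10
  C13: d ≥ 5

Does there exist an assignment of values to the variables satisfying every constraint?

Satisfiable

Take a = 6, b = 4, c = 7, d = 6, e = 3, f = 7. Then constraint 8: f - a = 1; constraint 9: f + d = 13; constraint 12: d + b = 10, and every other listed constraint is also met.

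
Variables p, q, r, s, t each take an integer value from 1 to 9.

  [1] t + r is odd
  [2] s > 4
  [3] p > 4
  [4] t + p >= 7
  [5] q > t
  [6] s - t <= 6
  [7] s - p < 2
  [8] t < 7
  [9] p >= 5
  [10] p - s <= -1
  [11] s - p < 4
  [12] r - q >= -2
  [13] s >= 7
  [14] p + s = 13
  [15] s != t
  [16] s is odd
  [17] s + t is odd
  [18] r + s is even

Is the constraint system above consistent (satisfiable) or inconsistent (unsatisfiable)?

Satisfiable

One satisfying assignment is p = 6, q = 6, r = 5, s = 7, t = 4.
For the less obvious constraints — constraint 4: t + p = 10; constraint 6: s - t = 3 — and the others hold by inspection.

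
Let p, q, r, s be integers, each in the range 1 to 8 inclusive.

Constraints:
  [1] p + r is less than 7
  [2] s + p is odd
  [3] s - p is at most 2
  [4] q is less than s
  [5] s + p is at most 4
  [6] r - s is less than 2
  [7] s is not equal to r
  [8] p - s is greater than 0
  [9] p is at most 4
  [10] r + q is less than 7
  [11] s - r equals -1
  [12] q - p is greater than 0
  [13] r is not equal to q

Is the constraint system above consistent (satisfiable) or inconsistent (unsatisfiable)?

Constraints 4, 8, and 12 give p < q, q < s, s < p. Chaining: p < q < s < p, which forces p < p — impossible.

Unsatisfiable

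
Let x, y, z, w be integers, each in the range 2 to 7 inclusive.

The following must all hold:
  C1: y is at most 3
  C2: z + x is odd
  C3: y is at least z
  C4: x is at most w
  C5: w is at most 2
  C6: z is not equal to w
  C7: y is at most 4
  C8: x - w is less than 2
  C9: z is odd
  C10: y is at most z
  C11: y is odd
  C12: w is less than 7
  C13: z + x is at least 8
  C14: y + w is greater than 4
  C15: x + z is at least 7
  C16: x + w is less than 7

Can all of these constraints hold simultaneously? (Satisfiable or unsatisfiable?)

From constraints 4 and 5: x ≤ w ≤ 2. From constraints 3 and 7: z ≤ y ≤ 4. Hence x + z ≤ 6. But constraint 15 requires x + z ≥ 7, and 7 > 6. Contradiction.

Unsatisfiable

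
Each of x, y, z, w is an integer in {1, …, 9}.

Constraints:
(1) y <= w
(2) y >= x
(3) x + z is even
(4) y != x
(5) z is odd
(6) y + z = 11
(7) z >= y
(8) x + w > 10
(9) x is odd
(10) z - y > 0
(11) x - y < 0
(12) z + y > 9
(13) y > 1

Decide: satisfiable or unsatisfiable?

Satisfiable

Try x = 3, y = 4, z = 7, w = 9.
Check constraint 6: y + z = 11; constraint 8: x + w = 12. The remaining constraints are straightforward to verify.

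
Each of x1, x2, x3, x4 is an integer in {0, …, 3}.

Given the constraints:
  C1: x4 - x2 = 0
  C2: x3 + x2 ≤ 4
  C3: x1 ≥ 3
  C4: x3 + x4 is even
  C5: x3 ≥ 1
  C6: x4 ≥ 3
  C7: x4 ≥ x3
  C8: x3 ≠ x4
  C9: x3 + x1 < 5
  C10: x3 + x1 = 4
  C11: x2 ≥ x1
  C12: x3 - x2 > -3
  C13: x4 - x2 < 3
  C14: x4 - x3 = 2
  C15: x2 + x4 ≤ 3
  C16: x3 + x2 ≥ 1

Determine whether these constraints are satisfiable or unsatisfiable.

Unsatisfiable

From constraints 3 and 11: x2 ≥ x1 ≥ 3. From constraints 5 and 7: x4 ≥ x3 ≥ 1. Hence x2 + x4 ≥ 4. But constraint 15 requires x2 + x4 ≤ 3, and 3 < 4. Contradiction.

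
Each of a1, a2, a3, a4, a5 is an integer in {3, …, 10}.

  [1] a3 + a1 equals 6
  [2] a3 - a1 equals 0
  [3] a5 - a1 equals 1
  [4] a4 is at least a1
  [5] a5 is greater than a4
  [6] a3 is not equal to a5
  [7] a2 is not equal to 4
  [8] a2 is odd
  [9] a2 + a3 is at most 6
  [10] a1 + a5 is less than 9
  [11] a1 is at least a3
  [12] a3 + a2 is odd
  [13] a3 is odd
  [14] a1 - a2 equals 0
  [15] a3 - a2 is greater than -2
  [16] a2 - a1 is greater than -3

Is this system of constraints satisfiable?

Constraint 13 makes a3 odd and constraint 8 makes a2 odd, so a3 + a2 must be even. Constraint 12 says a3 + a2 is odd — contradiction.

Unsatisfiable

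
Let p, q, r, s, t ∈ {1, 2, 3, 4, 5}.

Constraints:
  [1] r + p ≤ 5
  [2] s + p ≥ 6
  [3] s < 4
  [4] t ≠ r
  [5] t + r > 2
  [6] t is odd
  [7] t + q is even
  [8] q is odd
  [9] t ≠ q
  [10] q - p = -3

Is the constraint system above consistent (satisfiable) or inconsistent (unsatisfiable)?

One satisfying assignment is p = 4, q = 1, r = 1, s = 3, t = 3.
For the less obvious constraints — constraint 1: r + p = 5; constraint 2: s + p = 7 — and the others hold by inspection.

Satisfiable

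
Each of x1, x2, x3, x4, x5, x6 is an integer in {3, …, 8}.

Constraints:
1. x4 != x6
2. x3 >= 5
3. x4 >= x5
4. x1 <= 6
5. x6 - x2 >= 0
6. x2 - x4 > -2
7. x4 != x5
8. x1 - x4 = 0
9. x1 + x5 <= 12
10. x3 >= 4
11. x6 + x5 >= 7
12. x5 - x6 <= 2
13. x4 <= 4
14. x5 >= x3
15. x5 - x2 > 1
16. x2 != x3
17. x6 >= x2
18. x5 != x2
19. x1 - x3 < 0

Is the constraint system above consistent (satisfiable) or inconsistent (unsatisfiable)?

From constraints 2 and 14: x5 ≥ x3 and x3 ≥ 5, so x5 ≥ 5. From constraints 3 and 13: x5 ≤ x4 and x4 ≤ 4, so x5 ≤ 4. But 4 < 5, so no value of x5 works.

Unsatisfiable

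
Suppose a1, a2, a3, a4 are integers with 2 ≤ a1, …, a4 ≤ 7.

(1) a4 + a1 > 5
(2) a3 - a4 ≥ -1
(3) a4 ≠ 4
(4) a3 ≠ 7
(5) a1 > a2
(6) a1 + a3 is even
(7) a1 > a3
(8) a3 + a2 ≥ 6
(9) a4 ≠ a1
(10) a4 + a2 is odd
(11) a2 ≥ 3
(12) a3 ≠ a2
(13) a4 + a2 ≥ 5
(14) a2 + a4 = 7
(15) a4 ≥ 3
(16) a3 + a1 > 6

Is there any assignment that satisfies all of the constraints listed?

Satisfiable

Take a1 = 5, a2 = 4, a3 = 3, a4 = 3. Then constraint 1: a4 + a1 = 8; constraint 2: a3 - a4 = 0, and every other listed constraint is also met.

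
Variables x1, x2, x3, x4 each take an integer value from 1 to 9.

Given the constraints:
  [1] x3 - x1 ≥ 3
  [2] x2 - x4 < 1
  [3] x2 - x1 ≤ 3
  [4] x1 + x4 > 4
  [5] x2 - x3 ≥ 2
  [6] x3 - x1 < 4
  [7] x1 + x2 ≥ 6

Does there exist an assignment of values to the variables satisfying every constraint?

Unsatisfiable

Constraints 1, 3, and 5 give x3 − x1 ≥ 3, x1 − x2 ≥ -3, x2 − x3 ≥ 2.
Adding all 3 inequalities: the left sides telescope to 0, and the right sides sum to 3 + (-3) + 2 = 2. So 0 ≥ 2, which is false.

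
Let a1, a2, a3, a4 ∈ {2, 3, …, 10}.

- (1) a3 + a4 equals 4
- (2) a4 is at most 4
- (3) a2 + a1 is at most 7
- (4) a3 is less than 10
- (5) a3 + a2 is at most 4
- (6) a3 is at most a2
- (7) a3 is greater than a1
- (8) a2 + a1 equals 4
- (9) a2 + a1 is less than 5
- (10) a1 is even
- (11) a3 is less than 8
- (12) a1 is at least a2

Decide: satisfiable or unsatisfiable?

Constraints 6, 7, and 12 give a3 ≤ a2, a2 ≤ a1, a1 < a3. Chaining: a3 ≤ a2 ≤ a1 < a3, which forces a3 < a3 — impossible.

Unsatisfiable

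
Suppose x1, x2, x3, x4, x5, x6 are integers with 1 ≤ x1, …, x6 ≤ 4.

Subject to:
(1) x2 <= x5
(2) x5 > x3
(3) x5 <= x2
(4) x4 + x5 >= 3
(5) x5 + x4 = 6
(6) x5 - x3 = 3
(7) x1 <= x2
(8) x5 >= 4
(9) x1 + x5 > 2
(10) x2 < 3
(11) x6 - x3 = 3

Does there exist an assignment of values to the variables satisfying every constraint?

Unsatisfiable

From constraints 3 and 8: x2 ≥ x5 and x5 ≥ 4, so x2 ≥ 4. From constraint 10: x2 ≤ 2. But 2 < 4, so no value of x2 works.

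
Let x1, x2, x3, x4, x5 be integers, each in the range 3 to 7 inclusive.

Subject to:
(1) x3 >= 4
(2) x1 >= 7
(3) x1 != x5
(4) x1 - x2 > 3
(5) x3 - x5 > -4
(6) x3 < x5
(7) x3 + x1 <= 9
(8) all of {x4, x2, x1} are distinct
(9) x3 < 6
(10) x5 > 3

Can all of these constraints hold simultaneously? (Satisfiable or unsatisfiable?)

Unsatisfiable

From constraint 1: x3 ≥ 4. From constraint 2: x1 ≥ 7. Hence x3 + x1 ≥ 11. But constraint 7 requires x3 + x1 ≤ 9, and 9 < 11. Contradiction.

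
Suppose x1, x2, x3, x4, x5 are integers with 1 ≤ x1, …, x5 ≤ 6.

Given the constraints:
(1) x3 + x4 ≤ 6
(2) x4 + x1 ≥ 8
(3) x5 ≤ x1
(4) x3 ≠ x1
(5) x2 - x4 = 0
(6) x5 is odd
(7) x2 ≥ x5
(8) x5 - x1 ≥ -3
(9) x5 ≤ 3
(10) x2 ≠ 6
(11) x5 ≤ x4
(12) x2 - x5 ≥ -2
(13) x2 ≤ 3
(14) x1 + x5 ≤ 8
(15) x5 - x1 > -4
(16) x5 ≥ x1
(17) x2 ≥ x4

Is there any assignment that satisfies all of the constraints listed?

From constraints 13 and 17: x4 ≤ x2 ≤ 3. From constraints 9 and 16: x1 ≤ x5 ≤ 3. Hence x4 + x1 ≤ 6. But constraint 2 requires x4 + x1 ≥ 8, and 8 > 6. Contradiction.

Unsatisfiable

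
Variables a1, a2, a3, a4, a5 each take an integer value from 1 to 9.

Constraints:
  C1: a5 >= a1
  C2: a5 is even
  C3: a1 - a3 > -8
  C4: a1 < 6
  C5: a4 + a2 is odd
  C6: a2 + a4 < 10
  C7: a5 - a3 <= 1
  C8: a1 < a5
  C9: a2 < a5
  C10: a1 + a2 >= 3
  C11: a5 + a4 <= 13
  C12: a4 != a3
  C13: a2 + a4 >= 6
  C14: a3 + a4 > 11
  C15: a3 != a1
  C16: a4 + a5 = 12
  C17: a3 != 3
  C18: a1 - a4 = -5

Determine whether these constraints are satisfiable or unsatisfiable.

Try a1 = 1, a2 = 3, a3 = 7, a4 = 6, a5 = 6.
Check constraint 3: a1 - a3 = -6; constraint 6: a2 + a4 = 9. The remaining constraints are straightforward to verify.

Satisfiable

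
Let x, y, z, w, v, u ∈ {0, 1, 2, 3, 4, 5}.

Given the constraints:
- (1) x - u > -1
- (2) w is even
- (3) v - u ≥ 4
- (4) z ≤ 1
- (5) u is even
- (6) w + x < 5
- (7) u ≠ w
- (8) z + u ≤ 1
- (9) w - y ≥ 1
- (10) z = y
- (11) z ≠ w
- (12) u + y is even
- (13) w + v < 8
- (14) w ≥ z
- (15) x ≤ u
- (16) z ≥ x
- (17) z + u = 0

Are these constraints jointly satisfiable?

Take x = 0, y = 0, z = 0, w = 2, v = 5, u = 0. Then constraint 1: x - u = 0; constraint 3: v - u = 5, and every other listed constraint is also met.

Satisfiable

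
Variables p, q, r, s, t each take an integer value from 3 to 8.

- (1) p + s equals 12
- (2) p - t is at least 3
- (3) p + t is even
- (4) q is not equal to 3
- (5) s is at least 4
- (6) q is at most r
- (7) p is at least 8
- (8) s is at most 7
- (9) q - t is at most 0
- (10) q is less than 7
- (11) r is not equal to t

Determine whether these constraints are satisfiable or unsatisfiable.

The assignment p = 8, q = 4, r = 8, s = 4, t = 4 works:
  constraint 1 holds since p + s = 12.
  constraint 2 holds since p - t = 4.
  constraint 9 holds since q - t = 0.
The rest check out directly.

Satisfiable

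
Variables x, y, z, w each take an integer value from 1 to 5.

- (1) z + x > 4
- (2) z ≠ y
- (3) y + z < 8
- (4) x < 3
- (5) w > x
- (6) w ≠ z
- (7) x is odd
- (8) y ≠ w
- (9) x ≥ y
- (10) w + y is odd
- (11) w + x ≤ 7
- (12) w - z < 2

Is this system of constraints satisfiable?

The assignment x = 1, y = 1, z = 5, w = 4 works:
  constraint 1 holds since z + x = 6.
  constraint 3 holds since y + z = 6.
  constraint 11 holds since w + x = 5.
The rest check out directly.

Satisfiable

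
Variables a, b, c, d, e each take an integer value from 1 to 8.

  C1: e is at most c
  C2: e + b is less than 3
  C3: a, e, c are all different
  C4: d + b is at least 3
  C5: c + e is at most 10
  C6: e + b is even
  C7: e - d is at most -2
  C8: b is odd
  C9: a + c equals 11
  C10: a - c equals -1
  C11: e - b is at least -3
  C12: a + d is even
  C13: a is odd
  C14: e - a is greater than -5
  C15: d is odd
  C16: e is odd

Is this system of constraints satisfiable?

One satisfying assignment is a = 5, b = 1, c = 6, d = 5, e = 1.
For the less obvious constraints — constraint 2: e + b = 2; constraint 4: d + b = 6; constraint 5: c + e = 7 — and the others hold by inspection.

Satisfiable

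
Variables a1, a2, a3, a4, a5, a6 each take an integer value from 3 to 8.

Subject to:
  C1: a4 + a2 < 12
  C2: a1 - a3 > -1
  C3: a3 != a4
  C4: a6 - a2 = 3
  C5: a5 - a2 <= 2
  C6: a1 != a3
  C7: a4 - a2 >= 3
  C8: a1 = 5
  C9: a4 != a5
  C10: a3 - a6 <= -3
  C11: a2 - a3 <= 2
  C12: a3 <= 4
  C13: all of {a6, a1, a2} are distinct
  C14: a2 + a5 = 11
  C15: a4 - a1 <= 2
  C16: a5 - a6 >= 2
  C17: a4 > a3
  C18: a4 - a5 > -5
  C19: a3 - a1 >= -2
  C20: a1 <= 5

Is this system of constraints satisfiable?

Constraints 5, 7, 10, 15, 16, and 19 give a2 − a5 ≥ -2, a5 − a6 ≥ 2, a6 − a3 ≥ 3, a3 − a1 ≥ -2, a1 − a4 ≥ -2, a4 − a2 ≥ 3.
Adding all 6 inequalities: the left sides telescope to 0, and the right sides sum to (-2) + 2 + 3 + (-2) + (-2) + 3 = 2. So 0 ≥ 2, which is false.

Unsatisfiable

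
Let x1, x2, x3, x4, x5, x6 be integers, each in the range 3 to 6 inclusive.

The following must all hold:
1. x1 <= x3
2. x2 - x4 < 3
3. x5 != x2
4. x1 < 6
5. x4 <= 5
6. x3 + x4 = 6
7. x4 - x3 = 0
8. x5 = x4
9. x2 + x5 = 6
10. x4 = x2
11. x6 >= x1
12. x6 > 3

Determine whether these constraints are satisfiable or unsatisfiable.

From constraints 8 and 10, x5 = x4 = x2, so x5 = x2. But constraint 3 says x5 ≠ x2. Contradiction.

Unsatisfiable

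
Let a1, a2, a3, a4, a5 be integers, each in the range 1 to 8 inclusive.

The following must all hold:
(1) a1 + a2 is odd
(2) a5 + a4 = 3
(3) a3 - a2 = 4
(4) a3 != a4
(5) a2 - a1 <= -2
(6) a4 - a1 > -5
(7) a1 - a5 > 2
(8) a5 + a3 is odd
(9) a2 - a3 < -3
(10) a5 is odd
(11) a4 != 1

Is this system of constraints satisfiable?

Take a1 = 5, a2 = 2, a3 = 6, a4 = 2, a5 = 1. Then constraint 2: a5 + a4 = 3; constraint 3: a3 - a2 = 4, and every other listed constraint is also met.

Satisfiable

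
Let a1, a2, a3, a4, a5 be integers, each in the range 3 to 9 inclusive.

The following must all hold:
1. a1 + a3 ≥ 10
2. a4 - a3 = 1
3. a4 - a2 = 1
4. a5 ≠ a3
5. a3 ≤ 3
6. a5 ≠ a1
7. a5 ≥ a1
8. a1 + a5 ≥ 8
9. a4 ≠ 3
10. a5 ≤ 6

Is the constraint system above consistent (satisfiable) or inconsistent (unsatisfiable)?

From constraints 7 and 10: a1 ≤ a5 ≤ 6. From constraint 5: a3 ≤ 3. Hence a1 + a3 ≤ 9. But constraint 1 requires a1 + a3 ≥ 10, and 10 > 9. Contradiction.

Unsatisfiable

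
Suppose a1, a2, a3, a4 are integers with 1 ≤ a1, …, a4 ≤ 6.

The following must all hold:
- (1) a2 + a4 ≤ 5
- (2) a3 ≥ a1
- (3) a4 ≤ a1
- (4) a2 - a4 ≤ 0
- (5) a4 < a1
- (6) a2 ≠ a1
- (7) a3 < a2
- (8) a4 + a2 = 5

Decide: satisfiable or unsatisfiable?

Constraints 2, 4, 5, and 7 give a3 < a2, a2 ≤ a4, a4 < a1, a1 ≤ a3. Chaining: a3 < a2 ≤ a4 < a1 ≤ a3, which forces a3 < a3 — impossible.

Unsatisfiable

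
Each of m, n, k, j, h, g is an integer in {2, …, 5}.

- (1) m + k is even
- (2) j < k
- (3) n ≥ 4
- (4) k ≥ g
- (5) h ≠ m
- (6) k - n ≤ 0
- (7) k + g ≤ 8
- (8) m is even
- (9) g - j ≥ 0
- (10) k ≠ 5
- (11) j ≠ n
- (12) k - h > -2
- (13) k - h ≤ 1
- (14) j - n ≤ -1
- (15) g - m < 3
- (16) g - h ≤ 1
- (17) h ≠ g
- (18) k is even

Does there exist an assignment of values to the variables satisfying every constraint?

Setting (m, n, k, j, h, g) = (2, 4, 4, 2, 4, 2) satisfies everything: constraint 6: k - n = 0; constraint 7: k + g = 6, and the others follow.

Satisfiable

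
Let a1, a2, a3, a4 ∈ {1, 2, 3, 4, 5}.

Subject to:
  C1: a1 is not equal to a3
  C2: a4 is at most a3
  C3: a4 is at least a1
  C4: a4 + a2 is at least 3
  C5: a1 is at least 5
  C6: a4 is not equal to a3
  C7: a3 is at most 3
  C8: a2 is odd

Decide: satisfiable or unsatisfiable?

From constraints 3 and 5: a4 ≥ a1 and a1 ≥ 5, so a4 ≥ 5. From constraints 2 and 7: a4 ≤ a3 and a3 ≤ 3, so a4 ≤ 3. But 3 < 5, so no value of a4 works.

Unsatisfiable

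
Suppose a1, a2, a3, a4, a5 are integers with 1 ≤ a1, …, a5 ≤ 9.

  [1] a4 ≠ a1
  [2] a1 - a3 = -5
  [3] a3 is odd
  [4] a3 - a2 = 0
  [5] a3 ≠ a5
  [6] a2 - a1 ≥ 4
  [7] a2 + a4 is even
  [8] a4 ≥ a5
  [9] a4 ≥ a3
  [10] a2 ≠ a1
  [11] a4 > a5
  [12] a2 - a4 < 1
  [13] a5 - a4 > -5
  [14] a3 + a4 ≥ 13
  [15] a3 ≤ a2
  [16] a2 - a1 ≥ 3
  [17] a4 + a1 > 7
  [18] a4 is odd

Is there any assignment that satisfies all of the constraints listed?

Satisfiable

One satisfying assignment is a1 = 2, a2 = 7, a3 = 7, a4 = 7, a5 = 5.
For the less obvious constraints — constraint 2: a1 - a3 = -5; constraint 4: a3 - a2 = 0; constraint 6: a2 - a1 = 5 — and the others hold by inspection.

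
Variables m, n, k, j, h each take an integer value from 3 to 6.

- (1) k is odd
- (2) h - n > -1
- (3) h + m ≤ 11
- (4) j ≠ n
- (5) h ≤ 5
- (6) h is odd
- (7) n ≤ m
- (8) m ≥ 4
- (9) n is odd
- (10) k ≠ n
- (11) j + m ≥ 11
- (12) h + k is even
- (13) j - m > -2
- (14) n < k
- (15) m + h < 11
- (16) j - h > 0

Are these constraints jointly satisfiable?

Satisfiable

Try m = 5, n = 3, k = 5, j = 6, h = 3.
Check constraint 2: h - n = 0; constraint 3: h + m = 8. The remaining constraints are straightforward to verify.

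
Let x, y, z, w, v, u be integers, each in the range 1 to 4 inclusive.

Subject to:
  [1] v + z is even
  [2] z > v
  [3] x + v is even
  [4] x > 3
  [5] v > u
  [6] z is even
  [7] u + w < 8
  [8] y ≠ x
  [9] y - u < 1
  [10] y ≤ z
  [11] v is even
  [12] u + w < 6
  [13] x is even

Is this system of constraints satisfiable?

Take x = 4, y = 1, z = 4, w = 4, v = 2, u = 1. Then constraint 7: u + w = 5; constraint 9: y - u = 0, and every other listed constraint is also met.

Satisfiable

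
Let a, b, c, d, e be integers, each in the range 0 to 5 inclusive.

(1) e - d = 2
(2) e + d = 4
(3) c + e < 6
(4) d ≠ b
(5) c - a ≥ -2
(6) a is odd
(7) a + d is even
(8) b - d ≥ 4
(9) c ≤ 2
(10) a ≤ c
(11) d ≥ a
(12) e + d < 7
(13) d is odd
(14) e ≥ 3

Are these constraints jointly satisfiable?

Setting (a, b, c, d, e) = (1, 5, 1, 1, 3) satisfies everything: constraint 1: e - d = 2; constraint 2: e + d = 4; constraint 3: c + e = 4, and the others follow.

Satisfiable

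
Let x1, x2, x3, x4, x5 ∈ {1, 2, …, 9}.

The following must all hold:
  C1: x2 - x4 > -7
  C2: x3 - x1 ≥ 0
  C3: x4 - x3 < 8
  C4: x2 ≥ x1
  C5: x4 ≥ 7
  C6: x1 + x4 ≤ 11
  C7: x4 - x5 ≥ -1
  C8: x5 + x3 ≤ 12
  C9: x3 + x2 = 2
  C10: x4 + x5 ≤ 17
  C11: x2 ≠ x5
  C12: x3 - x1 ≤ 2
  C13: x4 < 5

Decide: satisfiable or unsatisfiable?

From constraint 5: x4 ≥ 7. From constraint 13: x4 ≤ 4. But 4 < 7, so no value of x4 works.

Unsatisfiable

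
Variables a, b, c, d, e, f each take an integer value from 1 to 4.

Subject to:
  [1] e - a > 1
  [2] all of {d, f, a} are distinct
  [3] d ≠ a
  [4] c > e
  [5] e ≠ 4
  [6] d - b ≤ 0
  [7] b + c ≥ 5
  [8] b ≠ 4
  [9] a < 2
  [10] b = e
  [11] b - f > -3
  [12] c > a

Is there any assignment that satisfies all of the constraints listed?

Try a = 1, b = 3, c = 4, d = 2, e = 3, f = 3.
Check constraint 1: e - a = 2; constraint 6: d - b = -1. The remaining constraints are straightforward to verify.

Satisfiable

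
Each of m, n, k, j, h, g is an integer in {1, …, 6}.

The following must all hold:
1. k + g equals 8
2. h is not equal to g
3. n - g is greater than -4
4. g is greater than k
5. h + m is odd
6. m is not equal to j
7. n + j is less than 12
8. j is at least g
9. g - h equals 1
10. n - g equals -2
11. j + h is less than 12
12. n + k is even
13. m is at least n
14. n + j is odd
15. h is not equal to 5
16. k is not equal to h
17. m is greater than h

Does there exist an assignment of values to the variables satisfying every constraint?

Satisfiable

Setting (m, n, k, j, h, g) = (5, 3, 3, 6, 4, 5) satisfies everything: constraint 1: k + g = 8; constraint 3: n - g = -2, and the others follow.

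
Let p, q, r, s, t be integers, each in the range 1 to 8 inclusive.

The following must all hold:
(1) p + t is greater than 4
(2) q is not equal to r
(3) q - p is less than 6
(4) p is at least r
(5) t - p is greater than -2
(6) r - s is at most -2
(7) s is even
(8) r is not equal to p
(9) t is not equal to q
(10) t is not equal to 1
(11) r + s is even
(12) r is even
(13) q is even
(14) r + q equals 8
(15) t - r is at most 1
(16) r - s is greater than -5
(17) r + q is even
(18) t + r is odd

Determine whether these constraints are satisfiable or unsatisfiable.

Satisfiable

Take p = 3, q = 6, r = 2, s = 6, t = 3. Then constraint 1: p + t = 6; constraint 3: q - p = 3, and every other listed constraint is also met.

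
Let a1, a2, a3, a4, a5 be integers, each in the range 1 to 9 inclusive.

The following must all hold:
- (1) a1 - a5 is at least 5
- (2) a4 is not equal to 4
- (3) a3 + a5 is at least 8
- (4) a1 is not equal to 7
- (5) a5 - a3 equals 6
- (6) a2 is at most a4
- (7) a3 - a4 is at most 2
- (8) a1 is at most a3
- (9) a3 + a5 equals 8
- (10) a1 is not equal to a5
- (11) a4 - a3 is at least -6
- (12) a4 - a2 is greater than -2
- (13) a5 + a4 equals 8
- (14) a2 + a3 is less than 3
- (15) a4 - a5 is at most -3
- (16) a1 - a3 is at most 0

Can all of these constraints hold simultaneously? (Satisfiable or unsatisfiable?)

Unsatisfiable

Constraints 1, 11, 15, and 16 give a1 − a5 ≥ 5, a5 − a4 ≥ 3, a4 − a3 ≥ -6, a3 − a1 ≥ 0.
Adding all 4 inequalities: the left sides telescope to 0, and the right sides sum to 5 + 3 + (-6) + 0 = 2. So 0 ≥ 2, which is false.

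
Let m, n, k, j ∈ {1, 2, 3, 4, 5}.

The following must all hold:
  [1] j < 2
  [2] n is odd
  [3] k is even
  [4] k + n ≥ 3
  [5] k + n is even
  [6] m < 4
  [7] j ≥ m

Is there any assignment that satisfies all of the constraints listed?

Unsatisfiable

Constraint 3 makes k even and constraint 2 makes n odd, so k + n must be odd. Constraint 5 says k + n is even — contradiction.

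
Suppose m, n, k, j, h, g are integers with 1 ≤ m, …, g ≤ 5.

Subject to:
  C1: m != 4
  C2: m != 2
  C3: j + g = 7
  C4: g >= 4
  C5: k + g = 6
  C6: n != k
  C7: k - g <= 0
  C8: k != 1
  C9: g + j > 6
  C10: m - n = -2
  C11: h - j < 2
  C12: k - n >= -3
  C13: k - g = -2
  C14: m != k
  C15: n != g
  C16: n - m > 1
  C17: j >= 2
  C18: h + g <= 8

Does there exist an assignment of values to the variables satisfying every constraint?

One satisfying assignment is m = 3, n = 5, k = 2, j = 3, h = 2, g = 4.
For the less obvious constraints — constraint 3: j + g = 7; constraint 5: k + g = 6; constraint 7: k - g = -2 — and the others hold by inspection.

Satisfiable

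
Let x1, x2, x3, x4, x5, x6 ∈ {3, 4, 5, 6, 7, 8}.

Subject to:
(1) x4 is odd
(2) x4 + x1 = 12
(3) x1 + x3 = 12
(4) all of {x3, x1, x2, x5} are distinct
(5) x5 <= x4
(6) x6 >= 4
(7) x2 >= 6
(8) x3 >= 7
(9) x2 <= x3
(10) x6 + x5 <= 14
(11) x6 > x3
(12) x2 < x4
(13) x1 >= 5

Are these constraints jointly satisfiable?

Satisfiable

One satisfying assignment is x1 = 5, x2 = 6, x3 = 7, x4 = 7, x5 = 4, x6 = 8.
For the less obvious constraints — constraint 2: x4 + x1 = 12; constraint 3: x1 + x3 = 12; constraint 10: x6 + x5 = 12 — and the others hold by inspection.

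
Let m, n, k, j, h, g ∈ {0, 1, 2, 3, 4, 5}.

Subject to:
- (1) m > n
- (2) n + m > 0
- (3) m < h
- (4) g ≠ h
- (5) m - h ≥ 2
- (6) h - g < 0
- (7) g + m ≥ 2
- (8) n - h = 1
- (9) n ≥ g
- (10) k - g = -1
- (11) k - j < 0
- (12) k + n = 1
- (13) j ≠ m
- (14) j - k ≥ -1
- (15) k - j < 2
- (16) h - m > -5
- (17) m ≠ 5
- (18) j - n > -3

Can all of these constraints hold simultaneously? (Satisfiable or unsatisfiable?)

Unsatisfiable

Constraints 1, 3, 6, and 9 give m < h, h < g, g ≤ n, n < m. Chaining: m < h < g ≤ n < m, which forces m < m — impossible.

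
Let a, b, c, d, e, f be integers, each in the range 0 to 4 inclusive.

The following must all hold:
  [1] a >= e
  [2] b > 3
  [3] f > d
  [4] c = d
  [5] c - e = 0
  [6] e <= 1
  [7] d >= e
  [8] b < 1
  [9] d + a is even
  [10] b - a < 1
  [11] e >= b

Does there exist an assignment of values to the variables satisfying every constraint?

Unsatisfiable

From constraint 2: b ≥ 4. From constraints 6 and 11: b ≤ e and e ≤ 1, so b ≤ 1. But 1 < 4, so no value of b works.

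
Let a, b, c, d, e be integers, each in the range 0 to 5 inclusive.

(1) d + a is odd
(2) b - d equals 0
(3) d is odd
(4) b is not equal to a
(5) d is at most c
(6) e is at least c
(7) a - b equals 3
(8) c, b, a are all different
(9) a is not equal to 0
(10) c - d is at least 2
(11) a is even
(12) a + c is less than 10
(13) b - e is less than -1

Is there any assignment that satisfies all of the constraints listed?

Satisfiable

Try a = 4, b = 1, c = 5, d = 1, e = 5.
Check constraint 2: b - d = 0; constraint 7: a - b = 3; constraint 10: c - d = 4. The remaining constraints are straightforward to verify.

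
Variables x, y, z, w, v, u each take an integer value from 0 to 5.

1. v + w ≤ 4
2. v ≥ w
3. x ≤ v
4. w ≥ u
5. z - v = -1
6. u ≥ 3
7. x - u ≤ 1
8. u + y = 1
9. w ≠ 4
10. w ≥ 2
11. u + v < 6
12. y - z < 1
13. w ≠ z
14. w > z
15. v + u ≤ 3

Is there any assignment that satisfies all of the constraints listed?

From constraints 2 and 10: v ≥ w ≥ 2. From constraint 6: u ≥ 3. Hence v + u ≥ 5. But constraint 15 requires v + u ≤ 3, and 3 < 5. Contradiction.

Unsatisfiable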